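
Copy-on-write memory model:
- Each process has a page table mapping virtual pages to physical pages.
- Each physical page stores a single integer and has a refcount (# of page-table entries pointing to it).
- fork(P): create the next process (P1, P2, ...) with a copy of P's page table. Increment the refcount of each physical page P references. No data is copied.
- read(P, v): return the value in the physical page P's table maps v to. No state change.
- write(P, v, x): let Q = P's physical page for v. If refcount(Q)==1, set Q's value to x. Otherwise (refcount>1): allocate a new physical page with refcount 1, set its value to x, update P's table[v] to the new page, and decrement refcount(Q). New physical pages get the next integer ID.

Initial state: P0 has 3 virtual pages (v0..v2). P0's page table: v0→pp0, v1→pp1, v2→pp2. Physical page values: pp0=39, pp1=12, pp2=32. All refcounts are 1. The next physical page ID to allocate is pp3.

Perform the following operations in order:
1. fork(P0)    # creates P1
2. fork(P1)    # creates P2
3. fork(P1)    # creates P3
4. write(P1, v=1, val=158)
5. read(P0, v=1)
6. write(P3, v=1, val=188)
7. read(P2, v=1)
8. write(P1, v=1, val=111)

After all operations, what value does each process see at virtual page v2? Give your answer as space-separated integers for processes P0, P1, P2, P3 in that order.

Op 1: fork(P0) -> P1. 3 ppages; refcounts: pp0:2 pp1:2 pp2:2
Op 2: fork(P1) -> P2. 3 ppages; refcounts: pp0:3 pp1:3 pp2:3
Op 3: fork(P1) -> P3. 3 ppages; refcounts: pp0:4 pp1:4 pp2:4
Op 4: write(P1, v1, 158). refcount(pp1)=4>1 -> COPY to pp3. 4 ppages; refcounts: pp0:4 pp1:3 pp2:4 pp3:1
Op 5: read(P0, v1) -> 12. No state change.
Op 6: write(P3, v1, 188). refcount(pp1)=3>1 -> COPY to pp4. 5 ppages; refcounts: pp0:4 pp1:2 pp2:4 pp3:1 pp4:1
Op 7: read(P2, v1) -> 12. No state change.
Op 8: write(P1, v1, 111). refcount(pp3)=1 -> write in place. 5 ppages; refcounts: pp0:4 pp1:2 pp2:4 pp3:1 pp4:1
P0: v2 -> pp2 = 32
P1: v2 -> pp2 = 32
P2: v2 -> pp2 = 32
P3: v2 -> pp2 = 32

Answer: 32 32 32 32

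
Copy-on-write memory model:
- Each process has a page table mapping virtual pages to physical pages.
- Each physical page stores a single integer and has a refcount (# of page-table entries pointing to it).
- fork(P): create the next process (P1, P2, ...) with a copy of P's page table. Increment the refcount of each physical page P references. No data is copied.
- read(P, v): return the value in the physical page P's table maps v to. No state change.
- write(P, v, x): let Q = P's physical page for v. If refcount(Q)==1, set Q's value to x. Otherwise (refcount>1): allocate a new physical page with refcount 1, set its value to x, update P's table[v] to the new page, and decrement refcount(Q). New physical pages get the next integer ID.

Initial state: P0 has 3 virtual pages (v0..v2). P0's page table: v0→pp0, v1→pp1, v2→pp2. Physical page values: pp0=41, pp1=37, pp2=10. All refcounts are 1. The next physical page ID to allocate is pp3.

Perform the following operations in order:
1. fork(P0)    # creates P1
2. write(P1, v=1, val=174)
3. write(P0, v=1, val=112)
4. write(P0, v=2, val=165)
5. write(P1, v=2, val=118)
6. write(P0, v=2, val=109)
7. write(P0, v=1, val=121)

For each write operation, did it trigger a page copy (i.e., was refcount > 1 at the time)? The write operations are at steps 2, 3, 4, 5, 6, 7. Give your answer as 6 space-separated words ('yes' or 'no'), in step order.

Op 1: fork(P0) -> P1. 3 ppages; refcounts: pp0:2 pp1:2 pp2:2
Op 2: write(P1, v1, 174). refcount(pp1)=2>1 -> COPY to pp3. 4 ppages; refcounts: pp0:2 pp1:1 pp2:2 pp3:1
Op 3: write(P0, v1, 112). refcount(pp1)=1 -> write in place. 4 ppages; refcounts: pp0:2 pp1:1 pp2:2 pp3:1
Op 4: write(P0, v2, 165). refcount(pp2)=2>1 -> COPY to pp4. 5 ppages; refcounts: pp0:2 pp1:1 pp2:1 pp3:1 pp4:1
Op 5: write(P1, v2, 118). refcount(pp2)=1 -> write in place. 5 ppages; refcounts: pp0:2 pp1:1 pp2:1 pp3:1 pp4:1
Op 6: write(P0, v2, 109). refcount(pp4)=1 -> write in place. 5 ppages; refcounts: pp0:2 pp1:1 pp2:1 pp3:1 pp4:1
Op 7: write(P0, v1, 121). refcount(pp1)=1 -> write in place. 5 ppages; refcounts: pp0:2 pp1:1 pp2:1 pp3:1 pp4:1

yes no yes no no no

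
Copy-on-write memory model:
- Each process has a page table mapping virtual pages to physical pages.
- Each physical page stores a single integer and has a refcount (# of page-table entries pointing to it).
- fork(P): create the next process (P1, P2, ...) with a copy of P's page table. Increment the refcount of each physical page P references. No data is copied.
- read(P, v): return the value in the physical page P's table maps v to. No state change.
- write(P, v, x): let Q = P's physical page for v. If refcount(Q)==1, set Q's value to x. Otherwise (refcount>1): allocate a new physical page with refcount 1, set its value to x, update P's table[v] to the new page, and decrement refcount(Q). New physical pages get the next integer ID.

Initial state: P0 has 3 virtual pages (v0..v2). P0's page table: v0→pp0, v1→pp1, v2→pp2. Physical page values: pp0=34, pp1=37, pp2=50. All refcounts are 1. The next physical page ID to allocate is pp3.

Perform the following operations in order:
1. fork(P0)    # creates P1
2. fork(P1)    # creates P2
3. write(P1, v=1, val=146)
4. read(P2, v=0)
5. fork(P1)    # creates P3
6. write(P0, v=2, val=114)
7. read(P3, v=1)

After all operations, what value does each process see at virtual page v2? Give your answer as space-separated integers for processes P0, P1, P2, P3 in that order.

Answer: 114 50 50 50

Derivation:
Op 1: fork(P0) -> P1. 3 ppages; refcounts: pp0:2 pp1:2 pp2:2
Op 2: fork(P1) -> P2. 3 ppages; refcounts: pp0:3 pp1:3 pp2:3
Op 3: write(P1, v1, 146). refcount(pp1)=3>1 -> COPY to pp3. 4 ppages; refcounts: pp0:3 pp1:2 pp2:3 pp3:1
Op 4: read(P2, v0) -> 34. No state change.
Op 5: fork(P1) -> P3. 4 ppages; refcounts: pp0:4 pp1:2 pp2:4 pp3:2
Op 6: write(P0, v2, 114). refcount(pp2)=4>1 -> COPY to pp4. 5 ppages; refcounts: pp0:4 pp1:2 pp2:3 pp3:2 pp4:1
Op 7: read(P3, v1) -> 146. No state change.
P0: v2 -> pp4 = 114
P1: v2 -> pp2 = 50
P2: v2 -> pp2 = 50
P3: v2 -> pp2 = 50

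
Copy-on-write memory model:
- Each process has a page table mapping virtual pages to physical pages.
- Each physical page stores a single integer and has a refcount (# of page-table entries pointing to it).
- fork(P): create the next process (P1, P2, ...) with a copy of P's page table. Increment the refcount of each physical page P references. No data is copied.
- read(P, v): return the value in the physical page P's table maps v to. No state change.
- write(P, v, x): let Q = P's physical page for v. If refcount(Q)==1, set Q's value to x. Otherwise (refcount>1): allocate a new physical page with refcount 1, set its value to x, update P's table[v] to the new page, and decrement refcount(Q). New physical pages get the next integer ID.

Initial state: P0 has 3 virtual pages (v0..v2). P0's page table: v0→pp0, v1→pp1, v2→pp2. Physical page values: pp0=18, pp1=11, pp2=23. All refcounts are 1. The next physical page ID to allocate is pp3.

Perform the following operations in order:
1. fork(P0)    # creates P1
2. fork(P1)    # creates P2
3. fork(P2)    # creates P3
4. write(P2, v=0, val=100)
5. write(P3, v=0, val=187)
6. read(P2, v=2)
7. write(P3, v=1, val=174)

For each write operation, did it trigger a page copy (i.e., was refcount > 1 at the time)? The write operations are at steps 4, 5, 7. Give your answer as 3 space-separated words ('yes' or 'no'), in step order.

Op 1: fork(P0) -> P1. 3 ppages; refcounts: pp0:2 pp1:2 pp2:2
Op 2: fork(P1) -> P2. 3 ppages; refcounts: pp0:3 pp1:3 pp2:3
Op 3: fork(P2) -> P3. 3 ppages; refcounts: pp0:4 pp1:4 pp2:4
Op 4: write(P2, v0, 100). refcount(pp0)=4>1 -> COPY to pp3. 4 ppages; refcounts: pp0:3 pp1:4 pp2:4 pp3:1
Op 5: write(P3, v0, 187). refcount(pp0)=3>1 -> COPY to pp4. 5 ppages; refcounts: pp0:2 pp1:4 pp2:4 pp3:1 pp4:1
Op 6: read(P2, v2) -> 23. No state change.
Op 7: write(P3, v1, 174). refcount(pp1)=4>1 -> COPY to pp5. 6 ppages; refcounts: pp0:2 pp1:3 pp2:4 pp3:1 pp4:1 pp5:1

yes yes yes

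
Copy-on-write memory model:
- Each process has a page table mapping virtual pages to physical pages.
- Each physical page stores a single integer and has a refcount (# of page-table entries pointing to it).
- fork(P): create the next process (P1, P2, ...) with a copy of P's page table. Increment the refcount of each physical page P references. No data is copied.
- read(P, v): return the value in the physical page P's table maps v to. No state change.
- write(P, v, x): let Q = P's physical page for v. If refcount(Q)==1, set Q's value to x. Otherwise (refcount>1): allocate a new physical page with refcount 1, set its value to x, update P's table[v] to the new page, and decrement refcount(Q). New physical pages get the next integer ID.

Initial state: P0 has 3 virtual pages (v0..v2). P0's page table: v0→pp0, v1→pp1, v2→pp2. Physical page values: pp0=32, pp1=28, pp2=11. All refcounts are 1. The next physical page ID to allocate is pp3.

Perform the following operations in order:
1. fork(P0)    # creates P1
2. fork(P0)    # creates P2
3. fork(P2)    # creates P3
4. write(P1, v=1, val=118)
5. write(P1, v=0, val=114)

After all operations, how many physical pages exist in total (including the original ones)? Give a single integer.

Op 1: fork(P0) -> P1. 3 ppages; refcounts: pp0:2 pp1:2 pp2:2
Op 2: fork(P0) -> P2. 3 ppages; refcounts: pp0:3 pp1:3 pp2:3
Op 3: fork(P2) -> P3. 3 ppages; refcounts: pp0:4 pp1:4 pp2:4
Op 4: write(P1, v1, 118). refcount(pp1)=4>1 -> COPY to pp3. 4 ppages; refcounts: pp0:4 pp1:3 pp2:4 pp3:1
Op 5: write(P1, v0, 114). refcount(pp0)=4>1 -> COPY to pp4. 5 ppages; refcounts: pp0:3 pp1:3 pp2:4 pp3:1 pp4:1

Answer: 5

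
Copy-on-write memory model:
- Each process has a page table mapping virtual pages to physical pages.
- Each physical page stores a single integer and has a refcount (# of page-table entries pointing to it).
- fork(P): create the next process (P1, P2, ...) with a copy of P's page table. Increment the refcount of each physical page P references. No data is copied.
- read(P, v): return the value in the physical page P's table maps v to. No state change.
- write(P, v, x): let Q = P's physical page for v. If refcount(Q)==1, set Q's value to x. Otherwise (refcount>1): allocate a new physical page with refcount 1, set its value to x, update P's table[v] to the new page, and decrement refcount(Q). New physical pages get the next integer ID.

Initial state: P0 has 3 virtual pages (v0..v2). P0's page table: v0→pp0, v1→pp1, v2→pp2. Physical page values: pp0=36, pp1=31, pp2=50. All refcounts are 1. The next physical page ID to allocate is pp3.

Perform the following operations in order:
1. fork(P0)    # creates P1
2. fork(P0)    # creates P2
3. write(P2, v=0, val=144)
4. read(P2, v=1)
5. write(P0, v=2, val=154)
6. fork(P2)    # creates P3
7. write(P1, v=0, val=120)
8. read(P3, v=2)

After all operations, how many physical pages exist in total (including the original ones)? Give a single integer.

Op 1: fork(P0) -> P1. 3 ppages; refcounts: pp0:2 pp1:2 pp2:2
Op 2: fork(P0) -> P2. 3 ppages; refcounts: pp0:3 pp1:3 pp2:3
Op 3: write(P2, v0, 144). refcount(pp0)=3>1 -> COPY to pp3. 4 ppages; refcounts: pp0:2 pp1:3 pp2:3 pp3:1
Op 4: read(P2, v1) -> 31. No state change.
Op 5: write(P0, v2, 154). refcount(pp2)=3>1 -> COPY to pp4. 5 ppages; refcounts: pp0:2 pp1:3 pp2:2 pp3:1 pp4:1
Op 6: fork(P2) -> P3. 5 ppages; refcounts: pp0:2 pp1:4 pp2:3 pp3:2 pp4:1
Op 7: write(P1, v0, 120). refcount(pp0)=2>1 -> COPY to pp5. 6 ppages; refcounts: pp0:1 pp1:4 pp2:3 pp3:2 pp4:1 pp5:1
Op 8: read(P3, v2) -> 50. No state change.

Answer: 6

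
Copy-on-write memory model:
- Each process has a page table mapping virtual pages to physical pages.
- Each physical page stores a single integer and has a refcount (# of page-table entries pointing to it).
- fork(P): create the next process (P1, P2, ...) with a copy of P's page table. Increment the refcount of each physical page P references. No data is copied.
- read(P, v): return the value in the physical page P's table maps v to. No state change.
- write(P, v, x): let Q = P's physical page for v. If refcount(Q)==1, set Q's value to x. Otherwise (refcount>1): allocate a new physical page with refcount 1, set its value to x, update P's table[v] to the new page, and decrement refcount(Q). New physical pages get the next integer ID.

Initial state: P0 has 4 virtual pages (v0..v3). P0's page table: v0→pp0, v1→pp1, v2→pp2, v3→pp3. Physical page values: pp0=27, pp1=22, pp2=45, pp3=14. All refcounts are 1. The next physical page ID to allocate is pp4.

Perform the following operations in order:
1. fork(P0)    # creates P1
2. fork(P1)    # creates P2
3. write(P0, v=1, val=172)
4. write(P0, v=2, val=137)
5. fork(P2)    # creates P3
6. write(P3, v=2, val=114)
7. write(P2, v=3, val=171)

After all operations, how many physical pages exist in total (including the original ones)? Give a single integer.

Answer: 8

Derivation:
Op 1: fork(P0) -> P1. 4 ppages; refcounts: pp0:2 pp1:2 pp2:2 pp3:2
Op 2: fork(P1) -> P2. 4 ppages; refcounts: pp0:3 pp1:3 pp2:3 pp3:3
Op 3: write(P0, v1, 172). refcount(pp1)=3>1 -> COPY to pp4. 5 ppages; refcounts: pp0:3 pp1:2 pp2:3 pp3:3 pp4:1
Op 4: write(P0, v2, 137). refcount(pp2)=3>1 -> COPY to pp5. 6 ppages; refcounts: pp0:3 pp1:2 pp2:2 pp3:3 pp4:1 pp5:1
Op 5: fork(P2) -> P3. 6 ppages; refcounts: pp0:4 pp1:3 pp2:3 pp3:4 pp4:1 pp5:1
Op 6: write(P3, v2, 114). refcount(pp2)=3>1 -> COPY to pp6. 7 ppages; refcounts: pp0:4 pp1:3 pp2:2 pp3:4 pp4:1 pp5:1 pp6:1
Op 7: write(P2, v3, 171). refcount(pp3)=4>1 -> COPY to pp7. 8 ppages; refcounts: pp0:4 pp1:3 pp2:2 pp3:3 pp4:1 pp5:1 pp6:1 pp7:1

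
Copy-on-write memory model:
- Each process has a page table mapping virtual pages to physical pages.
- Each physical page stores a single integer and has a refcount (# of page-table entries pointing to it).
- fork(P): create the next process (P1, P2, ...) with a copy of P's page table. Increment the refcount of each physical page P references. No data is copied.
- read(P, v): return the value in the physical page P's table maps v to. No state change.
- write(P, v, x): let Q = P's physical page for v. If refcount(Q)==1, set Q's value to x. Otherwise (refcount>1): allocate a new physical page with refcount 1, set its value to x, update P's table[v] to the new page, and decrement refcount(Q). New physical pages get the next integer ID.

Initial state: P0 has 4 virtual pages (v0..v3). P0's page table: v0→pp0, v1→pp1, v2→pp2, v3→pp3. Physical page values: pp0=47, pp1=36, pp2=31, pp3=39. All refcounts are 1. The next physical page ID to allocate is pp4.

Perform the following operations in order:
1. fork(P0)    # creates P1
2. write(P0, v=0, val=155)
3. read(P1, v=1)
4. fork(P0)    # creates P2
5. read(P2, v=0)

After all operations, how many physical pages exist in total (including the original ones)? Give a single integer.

Op 1: fork(P0) -> P1. 4 ppages; refcounts: pp0:2 pp1:2 pp2:2 pp3:2
Op 2: write(P0, v0, 155). refcount(pp0)=2>1 -> COPY to pp4. 5 ppages; refcounts: pp0:1 pp1:2 pp2:2 pp3:2 pp4:1
Op 3: read(P1, v1) -> 36. No state change.
Op 4: fork(P0) -> P2. 5 ppages; refcounts: pp0:1 pp1:3 pp2:3 pp3:3 pp4:2
Op 5: read(P2, v0) -> 155. No state change.

Answer: 5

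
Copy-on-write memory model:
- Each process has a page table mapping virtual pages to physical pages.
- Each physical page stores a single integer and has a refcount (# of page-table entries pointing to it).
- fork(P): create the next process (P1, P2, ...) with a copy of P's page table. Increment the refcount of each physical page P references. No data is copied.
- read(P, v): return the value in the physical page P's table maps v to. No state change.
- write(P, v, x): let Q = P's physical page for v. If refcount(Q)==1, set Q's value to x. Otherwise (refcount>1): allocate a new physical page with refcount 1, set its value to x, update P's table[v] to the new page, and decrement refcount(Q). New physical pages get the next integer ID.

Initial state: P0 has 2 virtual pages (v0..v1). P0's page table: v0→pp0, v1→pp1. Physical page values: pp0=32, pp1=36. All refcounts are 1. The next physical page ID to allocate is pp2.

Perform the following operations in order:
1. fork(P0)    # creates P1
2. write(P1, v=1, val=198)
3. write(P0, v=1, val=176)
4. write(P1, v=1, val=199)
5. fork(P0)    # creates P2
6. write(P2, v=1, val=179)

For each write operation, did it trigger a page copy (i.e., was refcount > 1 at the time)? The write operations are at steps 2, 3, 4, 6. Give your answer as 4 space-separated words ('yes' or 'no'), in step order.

Op 1: fork(P0) -> P1. 2 ppages; refcounts: pp0:2 pp1:2
Op 2: write(P1, v1, 198). refcount(pp1)=2>1 -> COPY to pp2. 3 ppages; refcounts: pp0:2 pp1:1 pp2:1
Op 3: write(P0, v1, 176). refcount(pp1)=1 -> write in place. 3 ppages; refcounts: pp0:2 pp1:1 pp2:1
Op 4: write(P1, v1, 199). refcount(pp2)=1 -> write in place. 3 ppages; refcounts: pp0:2 pp1:1 pp2:1
Op 5: fork(P0) -> P2. 3 ppages; refcounts: pp0:3 pp1:2 pp2:1
Op 6: write(P2, v1, 179). refcount(pp1)=2>1 -> COPY to pp3. 4 ppages; refcounts: pp0:3 pp1:1 pp2:1 pp3:1

yes no no yes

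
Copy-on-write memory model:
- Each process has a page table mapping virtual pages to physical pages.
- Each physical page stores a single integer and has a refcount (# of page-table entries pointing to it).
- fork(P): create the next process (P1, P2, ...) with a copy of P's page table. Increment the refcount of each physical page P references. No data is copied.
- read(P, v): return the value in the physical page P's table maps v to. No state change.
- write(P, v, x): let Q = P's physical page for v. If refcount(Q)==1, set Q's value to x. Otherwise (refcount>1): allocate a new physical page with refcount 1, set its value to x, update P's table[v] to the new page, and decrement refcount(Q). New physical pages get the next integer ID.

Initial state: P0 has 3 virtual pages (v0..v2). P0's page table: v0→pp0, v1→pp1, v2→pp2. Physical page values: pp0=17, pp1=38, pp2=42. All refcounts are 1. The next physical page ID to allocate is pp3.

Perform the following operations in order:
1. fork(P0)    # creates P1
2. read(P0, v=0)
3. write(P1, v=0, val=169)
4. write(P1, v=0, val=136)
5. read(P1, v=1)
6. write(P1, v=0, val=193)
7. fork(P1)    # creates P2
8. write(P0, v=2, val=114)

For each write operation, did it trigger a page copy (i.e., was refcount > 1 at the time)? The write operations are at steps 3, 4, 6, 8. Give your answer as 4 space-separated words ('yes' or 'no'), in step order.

Op 1: fork(P0) -> P1. 3 ppages; refcounts: pp0:2 pp1:2 pp2:2
Op 2: read(P0, v0) -> 17. No state change.
Op 3: write(P1, v0, 169). refcount(pp0)=2>1 -> COPY to pp3. 4 ppages; refcounts: pp0:1 pp1:2 pp2:2 pp3:1
Op 4: write(P1, v0, 136). refcount(pp3)=1 -> write in place. 4 ppages; refcounts: pp0:1 pp1:2 pp2:2 pp3:1
Op 5: read(P1, v1) -> 38. No state change.
Op 6: write(P1, v0, 193). refcount(pp3)=1 -> write in place. 4 ppages; refcounts: pp0:1 pp1:2 pp2:2 pp3:1
Op 7: fork(P1) -> P2. 4 ppages; refcounts: pp0:1 pp1:3 pp2:3 pp3:2
Op 8: write(P0, v2, 114). refcount(pp2)=3>1 -> COPY to pp4. 5 ppages; refcounts: pp0:1 pp1:3 pp2:2 pp3:2 pp4:1

yes no no yes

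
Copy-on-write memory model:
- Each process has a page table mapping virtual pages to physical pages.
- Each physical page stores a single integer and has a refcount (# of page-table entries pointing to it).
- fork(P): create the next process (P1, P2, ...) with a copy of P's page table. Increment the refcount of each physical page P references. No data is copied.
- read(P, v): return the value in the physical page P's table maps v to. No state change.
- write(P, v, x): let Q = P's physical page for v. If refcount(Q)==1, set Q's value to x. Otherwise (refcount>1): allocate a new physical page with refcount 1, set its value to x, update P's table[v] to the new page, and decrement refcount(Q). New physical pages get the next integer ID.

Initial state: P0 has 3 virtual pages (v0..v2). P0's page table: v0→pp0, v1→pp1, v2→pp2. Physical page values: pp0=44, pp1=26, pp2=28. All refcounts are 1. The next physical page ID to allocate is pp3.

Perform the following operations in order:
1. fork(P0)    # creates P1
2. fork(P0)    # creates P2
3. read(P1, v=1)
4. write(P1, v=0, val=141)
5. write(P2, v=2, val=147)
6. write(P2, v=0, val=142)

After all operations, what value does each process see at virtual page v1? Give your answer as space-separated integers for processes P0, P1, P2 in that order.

Op 1: fork(P0) -> P1. 3 ppages; refcounts: pp0:2 pp1:2 pp2:2
Op 2: fork(P0) -> P2. 3 ppages; refcounts: pp0:3 pp1:3 pp2:3
Op 3: read(P1, v1) -> 26. No state change.
Op 4: write(P1, v0, 141). refcount(pp0)=3>1 -> COPY to pp3. 4 ppages; refcounts: pp0:2 pp1:3 pp2:3 pp3:1
Op 5: write(P2, v2, 147). refcount(pp2)=3>1 -> COPY to pp4. 5 ppages; refcounts: pp0:2 pp1:3 pp2:2 pp3:1 pp4:1
Op 6: write(P2, v0, 142). refcount(pp0)=2>1 -> COPY to pp5. 6 ppages; refcounts: pp0:1 pp1:3 pp2:2 pp3:1 pp4:1 pp5:1
P0: v1 -> pp1 = 26
P1: v1 -> pp1 = 26
P2: v1 -> pp1 = 26

Answer: 26 26 26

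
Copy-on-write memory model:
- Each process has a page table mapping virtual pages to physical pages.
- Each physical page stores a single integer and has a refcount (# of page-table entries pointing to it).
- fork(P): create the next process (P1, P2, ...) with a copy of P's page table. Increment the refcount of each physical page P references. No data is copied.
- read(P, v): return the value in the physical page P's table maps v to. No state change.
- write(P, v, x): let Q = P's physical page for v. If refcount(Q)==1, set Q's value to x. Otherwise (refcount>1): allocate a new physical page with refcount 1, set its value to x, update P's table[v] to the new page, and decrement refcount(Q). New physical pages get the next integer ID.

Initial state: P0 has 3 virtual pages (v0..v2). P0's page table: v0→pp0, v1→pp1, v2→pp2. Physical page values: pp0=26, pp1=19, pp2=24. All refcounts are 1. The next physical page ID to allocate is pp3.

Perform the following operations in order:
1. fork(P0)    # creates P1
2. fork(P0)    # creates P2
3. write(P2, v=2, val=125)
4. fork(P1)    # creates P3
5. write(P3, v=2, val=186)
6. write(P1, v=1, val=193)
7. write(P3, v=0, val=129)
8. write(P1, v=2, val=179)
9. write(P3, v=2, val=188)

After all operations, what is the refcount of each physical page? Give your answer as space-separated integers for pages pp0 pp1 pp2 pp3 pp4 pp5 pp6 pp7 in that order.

Op 1: fork(P0) -> P1. 3 ppages; refcounts: pp0:2 pp1:2 pp2:2
Op 2: fork(P0) -> P2. 3 ppages; refcounts: pp0:3 pp1:3 pp2:3
Op 3: write(P2, v2, 125). refcount(pp2)=3>1 -> COPY to pp3. 4 ppages; refcounts: pp0:3 pp1:3 pp2:2 pp3:1
Op 4: fork(P1) -> P3. 4 ppages; refcounts: pp0:4 pp1:4 pp2:3 pp3:1
Op 5: write(P3, v2, 186). refcount(pp2)=3>1 -> COPY to pp4. 5 ppages; refcounts: pp0:4 pp1:4 pp2:2 pp3:1 pp4:1
Op 6: write(P1, v1, 193). refcount(pp1)=4>1 -> COPY to pp5. 6 ppages; refcounts: pp0:4 pp1:3 pp2:2 pp3:1 pp4:1 pp5:1
Op 7: write(P3, v0, 129). refcount(pp0)=4>1 -> COPY to pp6. 7 ppages; refcounts: pp0:3 pp1:3 pp2:2 pp3:1 pp4:1 pp5:1 pp6:1
Op 8: write(P1, v2, 179). refcount(pp2)=2>1 -> COPY to pp7. 8 ppages; refcounts: pp0:3 pp1:3 pp2:1 pp3:1 pp4:1 pp5:1 pp6:1 pp7:1
Op 9: write(P3, v2, 188). refcount(pp4)=1 -> write in place. 8 ppages; refcounts: pp0:3 pp1:3 pp2:1 pp3:1 pp4:1 pp5:1 pp6:1 pp7:1

Answer: 3 3 1 1 1 1 1 1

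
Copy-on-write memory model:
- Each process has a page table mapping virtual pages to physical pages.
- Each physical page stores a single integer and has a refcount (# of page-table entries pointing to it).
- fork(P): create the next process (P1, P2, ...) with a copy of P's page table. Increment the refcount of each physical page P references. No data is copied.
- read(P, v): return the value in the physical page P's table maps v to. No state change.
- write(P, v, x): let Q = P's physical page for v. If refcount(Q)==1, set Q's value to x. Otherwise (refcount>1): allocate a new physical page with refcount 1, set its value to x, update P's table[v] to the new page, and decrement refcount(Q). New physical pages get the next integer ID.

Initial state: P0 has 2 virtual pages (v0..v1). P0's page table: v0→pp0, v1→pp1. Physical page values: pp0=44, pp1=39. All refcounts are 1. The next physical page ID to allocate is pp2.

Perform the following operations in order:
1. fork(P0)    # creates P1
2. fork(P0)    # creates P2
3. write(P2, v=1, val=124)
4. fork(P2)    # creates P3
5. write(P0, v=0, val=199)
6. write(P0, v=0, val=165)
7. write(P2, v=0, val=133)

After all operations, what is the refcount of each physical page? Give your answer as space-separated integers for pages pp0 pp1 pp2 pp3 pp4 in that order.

Answer: 2 2 2 1 1

Derivation:
Op 1: fork(P0) -> P1. 2 ppages; refcounts: pp0:2 pp1:2
Op 2: fork(P0) -> P2. 2 ppages; refcounts: pp0:3 pp1:3
Op 3: write(P2, v1, 124). refcount(pp1)=3>1 -> COPY to pp2. 3 ppages; refcounts: pp0:3 pp1:2 pp2:1
Op 4: fork(P2) -> P3. 3 ppages; refcounts: pp0:4 pp1:2 pp2:2
Op 5: write(P0, v0, 199). refcount(pp0)=4>1 -> COPY to pp3. 4 ppages; refcounts: pp0:3 pp1:2 pp2:2 pp3:1
Op 6: write(P0, v0, 165). refcount(pp3)=1 -> write in place. 4 ppages; refcounts: pp0:3 pp1:2 pp2:2 pp3:1
Op 7: write(P2, v0, 133). refcount(pp0)=3>1 -> COPY to pp4. 5 ppages; refcounts: pp0:2 pp1:2 pp2:2 pp3:1 pp4:1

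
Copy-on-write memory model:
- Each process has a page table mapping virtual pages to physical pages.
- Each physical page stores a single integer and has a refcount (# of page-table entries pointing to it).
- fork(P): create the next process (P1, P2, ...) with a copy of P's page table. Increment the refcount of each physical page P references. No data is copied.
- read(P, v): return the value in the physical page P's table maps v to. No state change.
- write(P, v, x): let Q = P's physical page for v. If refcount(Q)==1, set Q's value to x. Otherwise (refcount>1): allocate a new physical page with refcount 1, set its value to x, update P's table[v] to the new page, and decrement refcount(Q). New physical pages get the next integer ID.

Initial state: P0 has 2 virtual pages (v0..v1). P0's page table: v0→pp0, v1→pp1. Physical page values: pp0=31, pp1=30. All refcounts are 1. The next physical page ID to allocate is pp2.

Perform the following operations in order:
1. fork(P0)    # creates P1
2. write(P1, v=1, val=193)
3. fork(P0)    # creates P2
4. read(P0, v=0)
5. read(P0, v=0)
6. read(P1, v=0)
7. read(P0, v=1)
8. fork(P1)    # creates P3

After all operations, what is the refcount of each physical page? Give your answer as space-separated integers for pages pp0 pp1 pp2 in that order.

Op 1: fork(P0) -> P1. 2 ppages; refcounts: pp0:2 pp1:2
Op 2: write(P1, v1, 193). refcount(pp1)=2>1 -> COPY to pp2. 3 ppages; refcounts: pp0:2 pp1:1 pp2:1
Op 3: fork(P0) -> P2. 3 ppages; refcounts: pp0:3 pp1:2 pp2:1
Op 4: read(P0, v0) -> 31. No state change.
Op 5: read(P0, v0) -> 31. No state change.
Op 6: read(P1, v0) -> 31. No state change.
Op 7: read(P0, v1) -> 30. No state change.
Op 8: fork(P1) -> P3. 3 ppages; refcounts: pp0:4 pp1:2 pp2:2

Answer: 4 2 2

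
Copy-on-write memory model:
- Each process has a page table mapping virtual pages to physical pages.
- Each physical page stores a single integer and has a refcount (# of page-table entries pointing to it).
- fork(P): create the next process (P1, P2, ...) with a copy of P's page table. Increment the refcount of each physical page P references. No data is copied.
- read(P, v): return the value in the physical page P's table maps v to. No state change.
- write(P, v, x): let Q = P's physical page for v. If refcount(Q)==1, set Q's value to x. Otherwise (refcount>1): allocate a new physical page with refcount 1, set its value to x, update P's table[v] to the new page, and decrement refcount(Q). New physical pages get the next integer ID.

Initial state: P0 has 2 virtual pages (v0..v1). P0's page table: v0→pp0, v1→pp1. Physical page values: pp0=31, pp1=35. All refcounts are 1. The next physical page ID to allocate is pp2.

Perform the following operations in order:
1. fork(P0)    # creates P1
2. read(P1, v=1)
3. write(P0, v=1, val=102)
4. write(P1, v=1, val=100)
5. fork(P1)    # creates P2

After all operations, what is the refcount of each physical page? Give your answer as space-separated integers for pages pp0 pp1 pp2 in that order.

Op 1: fork(P0) -> P1. 2 ppages; refcounts: pp0:2 pp1:2
Op 2: read(P1, v1) -> 35. No state change.
Op 3: write(P0, v1, 102). refcount(pp1)=2>1 -> COPY to pp2. 3 ppages; refcounts: pp0:2 pp1:1 pp2:1
Op 4: write(P1, v1, 100). refcount(pp1)=1 -> write in place. 3 ppages; refcounts: pp0:2 pp1:1 pp2:1
Op 5: fork(P1) -> P2. 3 ppages; refcounts: pp0:3 pp1:2 pp2:1

Answer: 3 2 1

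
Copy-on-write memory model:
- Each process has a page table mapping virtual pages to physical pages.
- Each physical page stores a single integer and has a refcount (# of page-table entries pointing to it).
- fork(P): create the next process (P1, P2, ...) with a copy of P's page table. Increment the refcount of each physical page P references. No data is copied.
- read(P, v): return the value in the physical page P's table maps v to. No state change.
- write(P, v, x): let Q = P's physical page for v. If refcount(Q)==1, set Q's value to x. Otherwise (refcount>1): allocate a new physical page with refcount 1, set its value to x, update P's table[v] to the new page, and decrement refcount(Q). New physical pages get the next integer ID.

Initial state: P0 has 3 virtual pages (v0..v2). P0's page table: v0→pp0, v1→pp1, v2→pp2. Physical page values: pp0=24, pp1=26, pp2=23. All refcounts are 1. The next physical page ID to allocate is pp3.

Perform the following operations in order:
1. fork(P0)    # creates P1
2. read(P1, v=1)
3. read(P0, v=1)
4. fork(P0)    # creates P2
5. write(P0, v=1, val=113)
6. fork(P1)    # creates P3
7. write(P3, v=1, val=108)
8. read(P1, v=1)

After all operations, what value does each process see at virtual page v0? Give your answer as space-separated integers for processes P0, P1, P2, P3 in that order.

Answer: 24 24 24 24

Derivation:
Op 1: fork(P0) -> P1. 3 ppages; refcounts: pp0:2 pp1:2 pp2:2
Op 2: read(P1, v1) -> 26. No state change.
Op 3: read(P0, v1) -> 26. No state change.
Op 4: fork(P0) -> P2. 3 ppages; refcounts: pp0:3 pp1:3 pp2:3
Op 5: write(P0, v1, 113). refcount(pp1)=3>1 -> COPY to pp3. 4 ppages; refcounts: pp0:3 pp1:2 pp2:3 pp3:1
Op 6: fork(P1) -> P3. 4 ppages; refcounts: pp0:4 pp1:3 pp2:4 pp3:1
Op 7: write(P3, v1, 108). refcount(pp1)=3>1 -> COPY to pp4. 5 ppages; refcounts: pp0:4 pp1:2 pp2:4 pp3:1 pp4:1
Op 8: read(P1, v1) -> 26. No state change.
P0: v0 -> pp0 = 24
P1: v0 -> pp0 = 24
P2: v0 -> pp0 = 24
P3: v0 -> pp0 = 24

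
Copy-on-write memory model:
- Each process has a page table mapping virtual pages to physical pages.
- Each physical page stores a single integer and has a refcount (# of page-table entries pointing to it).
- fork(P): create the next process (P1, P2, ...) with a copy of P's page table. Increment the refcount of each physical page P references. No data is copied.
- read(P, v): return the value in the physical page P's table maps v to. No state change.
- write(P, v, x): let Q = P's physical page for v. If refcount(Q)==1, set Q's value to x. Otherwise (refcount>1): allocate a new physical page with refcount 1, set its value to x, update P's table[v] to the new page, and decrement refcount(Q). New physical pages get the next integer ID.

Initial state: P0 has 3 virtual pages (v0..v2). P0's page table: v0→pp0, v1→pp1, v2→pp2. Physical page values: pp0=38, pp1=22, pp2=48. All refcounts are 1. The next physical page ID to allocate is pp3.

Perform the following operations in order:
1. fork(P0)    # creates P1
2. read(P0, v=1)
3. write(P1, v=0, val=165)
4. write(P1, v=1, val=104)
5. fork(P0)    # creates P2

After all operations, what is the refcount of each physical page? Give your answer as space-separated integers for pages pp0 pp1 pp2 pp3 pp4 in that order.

Op 1: fork(P0) -> P1. 3 ppages; refcounts: pp0:2 pp1:2 pp2:2
Op 2: read(P0, v1) -> 22. No state change.
Op 3: write(P1, v0, 165). refcount(pp0)=2>1 -> COPY to pp3. 4 ppages; refcounts: pp0:1 pp1:2 pp2:2 pp3:1
Op 4: write(P1, v1, 104). refcount(pp1)=2>1 -> COPY to pp4. 5 ppages; refcounts: pp0:1 pp1:1 pp2:2 pp3:1 pp4:1
Op 5: fork(P0) -> P2. 5 ppages; refcounts: pp0:2 pp1:2 pp2:3 pp3:1 pp4:1

Answer: 2 2 3 1 1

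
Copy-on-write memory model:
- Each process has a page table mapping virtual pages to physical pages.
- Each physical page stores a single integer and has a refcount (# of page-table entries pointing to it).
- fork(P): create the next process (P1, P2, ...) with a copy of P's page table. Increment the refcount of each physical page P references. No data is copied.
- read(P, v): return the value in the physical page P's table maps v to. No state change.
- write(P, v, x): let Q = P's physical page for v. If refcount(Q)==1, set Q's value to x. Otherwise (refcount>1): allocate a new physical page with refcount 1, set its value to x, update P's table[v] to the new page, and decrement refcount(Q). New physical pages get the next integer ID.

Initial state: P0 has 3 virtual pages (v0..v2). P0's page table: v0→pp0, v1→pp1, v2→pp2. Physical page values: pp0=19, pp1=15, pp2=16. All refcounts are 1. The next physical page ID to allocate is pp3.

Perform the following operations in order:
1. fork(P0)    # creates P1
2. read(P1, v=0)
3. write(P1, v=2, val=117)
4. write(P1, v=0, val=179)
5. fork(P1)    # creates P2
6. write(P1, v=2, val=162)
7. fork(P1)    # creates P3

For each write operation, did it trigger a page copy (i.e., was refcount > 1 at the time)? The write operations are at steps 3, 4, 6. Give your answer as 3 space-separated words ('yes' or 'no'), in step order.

Op 1: fork(P0) -> P1. 3 ppages; refcounts: pp0:2 pp1:2 pp2:2
Op 2: read(P1, v0) -> 19. No state change.
Op 3: write(P1, v2, 117). refcount(pp2)=2>1 -> COPY to pp3. 4 ppages; refcounts: pp0:2 pp1:2 pp2:1 pp3:1
Op 4: write(P1, v0, 179). refcount(pp0)=2>1 -> COPY to pp4. 5 ppages; refcounts: pp0:1 pp1:2 pp2:1 pp3:1 pp4:1
Op 5: fork(P1) -> P2. 5 ppages; refcounts: pp0:1 pp1:3 pp2:1 pp3:2 pp4:2
Op 6: write(P1, v2, 162). refcount(pp3)=2>1 -> COPY to pp5. 6 ppages; refcounts: pp0:1 pp1:3 pp2:1 pp3:1 pp4:2 pp5:1
Op 7: fork(P1) -> P3. 6 ppages; refcounts: pp0:1 pp1:4 pp2:1 pp3:1 pp4:3 pp5:2

yes yes yes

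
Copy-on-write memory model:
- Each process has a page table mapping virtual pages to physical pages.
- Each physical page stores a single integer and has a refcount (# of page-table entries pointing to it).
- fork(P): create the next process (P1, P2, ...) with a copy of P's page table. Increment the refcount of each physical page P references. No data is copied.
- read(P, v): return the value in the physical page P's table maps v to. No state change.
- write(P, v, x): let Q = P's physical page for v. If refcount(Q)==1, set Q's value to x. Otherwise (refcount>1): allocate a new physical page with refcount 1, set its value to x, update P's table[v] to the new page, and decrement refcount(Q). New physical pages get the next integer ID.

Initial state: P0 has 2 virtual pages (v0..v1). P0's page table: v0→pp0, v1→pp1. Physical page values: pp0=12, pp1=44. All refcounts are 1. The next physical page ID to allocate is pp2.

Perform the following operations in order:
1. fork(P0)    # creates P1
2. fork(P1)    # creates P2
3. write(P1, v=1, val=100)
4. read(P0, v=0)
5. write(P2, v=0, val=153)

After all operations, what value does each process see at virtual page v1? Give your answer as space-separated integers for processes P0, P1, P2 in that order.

Answer: 44 100 44

Derivation:
Op 1: fork(P0) -> P1. 2 ppages; refcounts: pp0:2 pp1:2
Op 2: fork(P1) -> P2. 2 ppages; refcounts: pp0:3 pp1:3
Op 3: write(P1, v1, 100). refcount(pp1)=3>1 -> COPY to pp2. 3 ppages; refcounts: pp0:3 pp1:2 pp2:1
Op 4: read(P0, v0) -> 12. No state change.
Op 5: write(P2, v0, 153). refcount(pp0)=3>1 -> COPY to pp3. 4 ppages; refcounts: pp0:2 pp1:2 pp2:1 pp3:1
P0: v1 -> pp1 = 44
P1: v1 -> pp2 = 100
P2: v1 -> pp1 = 44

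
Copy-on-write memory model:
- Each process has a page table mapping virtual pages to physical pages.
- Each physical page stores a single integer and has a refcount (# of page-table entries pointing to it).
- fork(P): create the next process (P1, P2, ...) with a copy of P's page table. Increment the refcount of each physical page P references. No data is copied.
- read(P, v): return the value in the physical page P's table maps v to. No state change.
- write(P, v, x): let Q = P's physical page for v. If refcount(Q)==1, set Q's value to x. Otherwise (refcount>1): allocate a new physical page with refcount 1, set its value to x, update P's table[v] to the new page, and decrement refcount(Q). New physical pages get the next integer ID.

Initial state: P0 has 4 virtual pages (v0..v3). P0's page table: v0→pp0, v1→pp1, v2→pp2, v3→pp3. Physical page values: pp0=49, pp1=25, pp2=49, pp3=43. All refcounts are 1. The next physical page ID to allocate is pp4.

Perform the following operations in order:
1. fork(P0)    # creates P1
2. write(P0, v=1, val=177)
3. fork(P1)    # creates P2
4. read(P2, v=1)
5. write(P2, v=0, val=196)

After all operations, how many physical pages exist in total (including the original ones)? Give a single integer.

Answer: 6

Derivation:
Op 1: fork(P0) -> P1. 4 ppages; refcounts: pp0:2 pp1:2 pp2:2 pp3:2
Op 2: write(P0, v1, 177). refcount(pp1)=2>1 -> COPY to pp4. 5 ppages; refcounts: pp0:2 pp1:1 pp2:2 pp3:2 pp4:1
Op 3: fork(P1) -> P2. 5 ppages; refcounts: pp0:3 pp1:2 pp2:3 pp3:3 pp4:1
Op 4: read(P2, v1) -> 25. No state change.
Op 5: write(P2, v0, 196). refcount(pp0)=3>1 -> COPY to pp5. 6 ppages; refcounts: pp0:2 pp1:2 pp2:3 pp3:3 pp4:1 pp5:1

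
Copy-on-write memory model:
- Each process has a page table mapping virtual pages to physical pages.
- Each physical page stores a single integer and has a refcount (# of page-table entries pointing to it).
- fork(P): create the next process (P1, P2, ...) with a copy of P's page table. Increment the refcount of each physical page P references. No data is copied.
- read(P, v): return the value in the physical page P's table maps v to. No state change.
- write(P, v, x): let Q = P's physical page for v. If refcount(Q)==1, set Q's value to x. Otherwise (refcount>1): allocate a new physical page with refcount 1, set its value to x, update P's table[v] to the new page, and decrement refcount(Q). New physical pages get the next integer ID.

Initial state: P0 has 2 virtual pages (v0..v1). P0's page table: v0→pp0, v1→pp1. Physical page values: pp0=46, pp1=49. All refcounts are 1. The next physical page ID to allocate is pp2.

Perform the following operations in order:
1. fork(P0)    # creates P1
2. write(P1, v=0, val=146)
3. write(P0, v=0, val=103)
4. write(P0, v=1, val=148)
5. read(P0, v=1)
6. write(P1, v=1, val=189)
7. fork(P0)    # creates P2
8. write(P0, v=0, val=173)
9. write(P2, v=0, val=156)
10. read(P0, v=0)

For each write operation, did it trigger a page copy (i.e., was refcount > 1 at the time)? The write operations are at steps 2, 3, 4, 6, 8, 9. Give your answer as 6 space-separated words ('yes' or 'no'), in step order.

Op 1: fork(P0) -> P1. 2 ppages; refcounts: pp0:2 pp1:2
Op 2: write(P1, v0, 146). refcount(pp0)=2>1 -> COPY to pp2. 3 ppages; refcounts: pp0:1 pp1:2 pp2:1
Op 3: write(P0, v0, 103). refcount(pp0)=1 -> write in place. 3 ppages; refcounts: pp0:1 pp1:2 pp2:1
Op 4: write(P0, v1, 148). refcount(pp1)=2>1 -> COPY to pp3. 4 ppages; refcounts: pp0:1 pp1:1 pp2:1 pp3:1
Op 5: read(P0, v1) -> 148. No state change.
Op 6: write(P1, v1, 189). refcount(pp1)=1 -> write in place. 4 ppages; refcounts: pp0:1 pp1:1 pp2:1 pp3:1
Op 7: fork(P0) -> P2. 4 ppages; refcounts: pp0:2 pp1:1 pp2:1 pp3:2
Op 8: write(P0, v0, 173). refcount(pp0)=2>1 -> COPY to pp4. 5 ppages; refcounts: pp0:1 pp1:1 pp2:1 pp3:2 pp4:1
Op 9: write(P2, v0, 156). refcount(pp0)=1 -> write in place. 5 ppages; refcounts: pp0:1 pp1:1 pp2:1 pp3:2 pp4:1
Op 10: read(P0, v0) -> 173. No state change.

yes no yes no yes no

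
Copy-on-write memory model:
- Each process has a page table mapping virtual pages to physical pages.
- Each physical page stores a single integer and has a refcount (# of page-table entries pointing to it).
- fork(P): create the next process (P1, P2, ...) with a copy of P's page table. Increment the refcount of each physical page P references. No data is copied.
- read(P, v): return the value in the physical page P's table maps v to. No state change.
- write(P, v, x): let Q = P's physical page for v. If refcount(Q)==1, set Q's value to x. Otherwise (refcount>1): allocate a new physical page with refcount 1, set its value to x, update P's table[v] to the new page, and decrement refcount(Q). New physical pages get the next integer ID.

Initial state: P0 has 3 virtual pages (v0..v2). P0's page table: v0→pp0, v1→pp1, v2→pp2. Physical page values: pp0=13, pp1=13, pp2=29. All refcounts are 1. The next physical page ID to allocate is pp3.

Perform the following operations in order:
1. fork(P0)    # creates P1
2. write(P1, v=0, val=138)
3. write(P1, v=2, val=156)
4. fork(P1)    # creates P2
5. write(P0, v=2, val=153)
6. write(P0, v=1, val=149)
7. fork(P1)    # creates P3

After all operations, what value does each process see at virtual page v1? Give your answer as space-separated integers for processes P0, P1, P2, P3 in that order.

Op 1: fork(P0) -> P1. 3 ppages; refcounts: pp0:2 pp1:2 pp2:2
Op 2: write(P1, v0, 138). refcount(pp0)=2>1 -> COPY to pp3. 4 ppages; refcounts: pp0:1 pp1:2 pp2:2 pp3:1
Op 3: write(P1, v2, 156). refcount(pp2)=2>1 -> COPY to pp4. 5 ppages; refcounts: pp0:1 pp1:2 pp2:1 pp3:1 pp4:1
Op 4: fork(P1) -> P2. 5 ppages; refcounts: pp0:1 pp1:3 pp2:1 pp3:2 pp4:2
Op 5: write(P0, v2, 153). refcount(pp2)=1 -> write in place. 5 ppages; refcounts: pp0:1 pp1:3 pp2:1 pp3:2 pp4:2
Op 6: write(P0, v1, 149). refcount(pp1)=3>1 -> COPY to pp5. 6 ppages; refcounts: pp0:1 pp1:2 pp2:1 pp3:2 pp4:2 pp5:1
Op 7: fork(P1) -> P3. 6 ppages; refcounts: pp0:1 pp1:3 pp2:1 pp3:3 pp4:3 pp5:1
P0: v1 -> pp5 = 149
P1: v1 -> pp1 = 13
P2: v1 -> pp1 = 13
P3: v1 -> pp1 = 13

Answer: 149 13 13 13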